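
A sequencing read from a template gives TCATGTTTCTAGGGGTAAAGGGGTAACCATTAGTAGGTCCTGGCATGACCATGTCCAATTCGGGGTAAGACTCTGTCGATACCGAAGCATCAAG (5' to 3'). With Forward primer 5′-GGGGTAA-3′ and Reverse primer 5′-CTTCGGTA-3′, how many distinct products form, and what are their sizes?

The forward primer GGGGTAA matches the top strand at positions 12–18, 20–26, 62–68.
The reverse primer's reverse complement is TACCGAAG, matching at positions 80–87.
Each forward site pairs with the reverse site to give a product ending at position 87: sizes 76, 68, 26 bp.

Three products: 76 bp, 68 bp, 26 bp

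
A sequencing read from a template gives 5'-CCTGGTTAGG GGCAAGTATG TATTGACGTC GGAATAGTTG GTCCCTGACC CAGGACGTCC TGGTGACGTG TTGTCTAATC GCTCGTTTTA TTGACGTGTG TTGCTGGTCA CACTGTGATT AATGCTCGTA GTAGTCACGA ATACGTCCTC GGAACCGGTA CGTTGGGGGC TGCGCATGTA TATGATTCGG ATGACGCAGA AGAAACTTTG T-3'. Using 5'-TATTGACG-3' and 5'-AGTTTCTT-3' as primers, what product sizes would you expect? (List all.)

187 bp, 119 bp

The forward primer TATTGACG matches the top strand at positions 21–28, 89–96.
The reverse primer's reverse complement is AAGAAACT, matching at positions 200–207.
Each forward site pairs with the reverse site to give a product ending at position 207: sizes 187, 119 bp.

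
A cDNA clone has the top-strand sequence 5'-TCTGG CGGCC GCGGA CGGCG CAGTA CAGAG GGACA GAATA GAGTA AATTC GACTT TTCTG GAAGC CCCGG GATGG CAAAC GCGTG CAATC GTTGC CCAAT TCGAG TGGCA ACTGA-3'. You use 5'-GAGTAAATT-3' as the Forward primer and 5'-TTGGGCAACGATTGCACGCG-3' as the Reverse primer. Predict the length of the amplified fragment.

The forward primer matches the template at positions 41–49.
Taking the reverse complement of TTGGGCAACGATTGCACGCG gives CGCGTGCAATCGTTGCCCAA, found at positions 80–99 on the template; the primer anneals here to the top strand with its 3' end pointing upstream.
Amplicon spans positions 41–99: 59 bp.

59 bp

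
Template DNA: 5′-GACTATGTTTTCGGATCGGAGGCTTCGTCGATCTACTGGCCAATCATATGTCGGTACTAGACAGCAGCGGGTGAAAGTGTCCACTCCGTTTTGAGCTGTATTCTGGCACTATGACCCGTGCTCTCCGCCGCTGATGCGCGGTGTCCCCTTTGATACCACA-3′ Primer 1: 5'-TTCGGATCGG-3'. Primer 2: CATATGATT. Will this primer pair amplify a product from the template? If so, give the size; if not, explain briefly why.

Primer 1 (TTCGGATCGG) matches the top strand at positions 10–19; it acts as a forward primer.
Primer 2's reverse complement is AATCATATG, matching the top strand at positions 42–50; it acts as a reverse primer.
The 3' ends face each other across positions 10–50, giving a 41 bp product.

Yes — a 41 bp product.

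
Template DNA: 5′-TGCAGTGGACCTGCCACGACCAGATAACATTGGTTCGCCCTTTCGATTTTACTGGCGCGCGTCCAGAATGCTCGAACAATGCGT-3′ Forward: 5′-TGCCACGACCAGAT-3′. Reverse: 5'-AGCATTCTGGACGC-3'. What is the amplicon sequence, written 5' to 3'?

5'-TGCCACGACCAGATAACATTGGTTCGCCCTTTCGATTTTACTGGCGCGCGTCCAGAATGCT-3'

The forward primer matches the template at positions 12–25.
The reverse primer's reverse complement is GCGTCCAGAATGCT, which matches the template at positions 59–72.
The product is the template from position 12 through 72 (61 bp).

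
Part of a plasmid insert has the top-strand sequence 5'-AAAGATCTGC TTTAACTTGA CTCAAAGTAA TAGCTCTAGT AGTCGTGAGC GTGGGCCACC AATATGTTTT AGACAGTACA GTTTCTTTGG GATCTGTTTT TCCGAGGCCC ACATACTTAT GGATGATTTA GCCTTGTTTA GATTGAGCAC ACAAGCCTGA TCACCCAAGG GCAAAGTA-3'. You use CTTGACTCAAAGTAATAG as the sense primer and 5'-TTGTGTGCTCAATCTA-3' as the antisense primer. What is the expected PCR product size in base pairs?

Forward primer CTTGACTCAAAGTAATAG is found on the top strand at positions 16–33.
Reverse complement of the reverse primer: TAGATTGAGCACACAA. This occurs on the top strand at positions 139–154.
Product length = (reverse-primer end) − (forward-primer start) + 1 = 154 − 16 + 1 = 139 bp.

139 bp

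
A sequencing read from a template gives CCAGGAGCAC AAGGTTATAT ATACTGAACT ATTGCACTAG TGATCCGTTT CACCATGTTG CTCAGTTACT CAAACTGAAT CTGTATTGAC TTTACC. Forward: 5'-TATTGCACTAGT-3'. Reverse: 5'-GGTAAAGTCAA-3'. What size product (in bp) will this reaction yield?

67 bp

The forward primer matches the template at positions 30–41.
The reverse primer's reverse complement is TTGACTTTACC, which matches the template at positions 86–96.
The product runs from position 30 to position 96, so its length is 96 − 30 + 1 = 67 bp.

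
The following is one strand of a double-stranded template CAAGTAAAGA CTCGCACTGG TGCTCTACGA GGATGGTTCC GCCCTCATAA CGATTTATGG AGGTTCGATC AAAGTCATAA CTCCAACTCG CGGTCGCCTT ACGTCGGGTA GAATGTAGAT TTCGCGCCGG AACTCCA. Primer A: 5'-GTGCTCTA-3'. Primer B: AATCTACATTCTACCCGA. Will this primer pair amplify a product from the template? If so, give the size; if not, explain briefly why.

Primer A (GTGCTCTA) matches the top strand at positions 20–27; it acts as a forward primer.
Primer B's reverse complement is TCGGGTAGAATGTAGATT, matching the top strand at positions 104–121; it acts as a reverse primer.
The 3' ends face each other across positions 20–121, giving a 102 bp product.

Yes — a 102 bp product.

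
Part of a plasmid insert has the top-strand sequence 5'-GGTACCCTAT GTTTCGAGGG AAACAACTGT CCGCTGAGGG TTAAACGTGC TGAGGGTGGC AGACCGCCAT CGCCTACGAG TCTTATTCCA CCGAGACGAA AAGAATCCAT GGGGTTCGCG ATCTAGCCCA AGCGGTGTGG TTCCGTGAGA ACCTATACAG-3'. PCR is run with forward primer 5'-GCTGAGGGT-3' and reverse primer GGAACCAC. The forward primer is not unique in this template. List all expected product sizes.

112 bp, 96 bp

The forward primer GCTGAGGGT matches the top strand at positions 33–41, 49–57.
The reverse primer's reverse complement is GTGGTTCC, matching at positions 137–144.
Each forward site pairs with the reverse site to give a product ending at position 144: sizes 112, 96 bp.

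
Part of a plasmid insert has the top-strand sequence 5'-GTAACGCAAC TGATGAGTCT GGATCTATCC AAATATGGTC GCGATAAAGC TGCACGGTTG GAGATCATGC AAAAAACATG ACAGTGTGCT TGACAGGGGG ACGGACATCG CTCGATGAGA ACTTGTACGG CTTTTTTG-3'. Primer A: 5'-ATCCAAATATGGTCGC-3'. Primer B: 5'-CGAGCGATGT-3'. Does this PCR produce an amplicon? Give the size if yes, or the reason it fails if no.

Yes — an 88 bp product.

Primer A (ATCCAAATATGGTCGC) matches the top strand at positions 27–42; it acts as a forward primer.
Primer B's reverse complement is ACATCGCTCG, matching the top strand at positions 105–114; it acts as a reverse primer.
The 3' ends face each other across positions 27–114, giving an 88 bp product.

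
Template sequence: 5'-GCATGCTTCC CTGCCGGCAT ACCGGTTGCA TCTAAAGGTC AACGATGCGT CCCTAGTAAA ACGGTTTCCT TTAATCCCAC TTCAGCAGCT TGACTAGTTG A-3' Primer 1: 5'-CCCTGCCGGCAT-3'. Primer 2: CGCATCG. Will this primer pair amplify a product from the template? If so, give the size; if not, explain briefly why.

Yes — a 41 bp product.

Primer 1 (CCCTGCCGGCAT) matches the top strand at positions 9–20; it acts as a forward primer.
Primer 2's reverse complement is CGATGCG, matching the top strand at positions 43–49; it acts as a reverse primer.
The 3' ends face each other across positions 9–49, giving a 41 bp product.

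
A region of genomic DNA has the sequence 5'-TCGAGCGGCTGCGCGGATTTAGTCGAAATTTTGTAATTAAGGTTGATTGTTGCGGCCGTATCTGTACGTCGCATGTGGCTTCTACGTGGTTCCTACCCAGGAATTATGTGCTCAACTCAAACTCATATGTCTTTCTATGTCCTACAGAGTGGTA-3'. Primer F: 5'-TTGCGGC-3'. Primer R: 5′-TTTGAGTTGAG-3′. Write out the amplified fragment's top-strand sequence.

The forward primer matches the template at positions 50–56.
Reverse complement of the reverse primer: CTCAACTCAAA. This occurs on the top strand at positions 111–121.
The product is the template from position 50 through 121 (72 bp).

5'-TTGCGGCCGTATCTGTACGTCGCATGTGGCTTCTACGTGGTTCCTACCCAGGAATTATGTGCTCAACTCAAA-3'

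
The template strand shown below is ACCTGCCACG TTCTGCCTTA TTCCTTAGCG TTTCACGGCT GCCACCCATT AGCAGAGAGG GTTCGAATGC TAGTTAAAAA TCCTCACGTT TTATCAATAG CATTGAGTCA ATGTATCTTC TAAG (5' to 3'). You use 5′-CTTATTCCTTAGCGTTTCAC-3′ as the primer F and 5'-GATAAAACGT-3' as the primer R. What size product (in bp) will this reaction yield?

79 bp

The forward primer matches the template at positions 17–36.
Taking the reverse complement of GATAAAACGT gives ACGTTTTATC, found at positions 86–95 on the template; the primer anneals here to the top strand with its 3' end pointing upstream.
Product length = (reverse-primer end) − (forward-primer start) + 1 = 95 − 17 + 1 = 79 bp.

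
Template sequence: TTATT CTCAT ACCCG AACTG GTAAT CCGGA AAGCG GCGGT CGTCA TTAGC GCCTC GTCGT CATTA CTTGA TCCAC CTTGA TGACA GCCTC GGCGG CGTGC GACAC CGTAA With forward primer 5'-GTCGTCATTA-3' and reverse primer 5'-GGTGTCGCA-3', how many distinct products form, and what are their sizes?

The forward primer GTCGTCATTA matches the top strand at positions 39–48, 56–65.
The reverse primer's reverse complement is TGCGACACC, matching at positions 98–106.
Each forward site pairs with the reverse site to give a product ending at position 106: sizes 68, 51 bp.

Two products: 68 bp, 51 bp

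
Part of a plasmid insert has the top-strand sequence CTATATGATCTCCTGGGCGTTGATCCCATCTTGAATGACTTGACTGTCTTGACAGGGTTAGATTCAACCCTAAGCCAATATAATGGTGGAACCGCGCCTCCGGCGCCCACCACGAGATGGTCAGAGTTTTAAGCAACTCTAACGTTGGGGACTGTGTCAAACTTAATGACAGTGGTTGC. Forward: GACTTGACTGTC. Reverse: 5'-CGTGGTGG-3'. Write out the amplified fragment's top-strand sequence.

Forward primer GACTTGACTGTC is found on the top strand at positions 37–48.
The reverse primer's reverse complement is CCACCACG, which matches the template at positions 107–114.
The product is the template from position 37 through 114 (78 bp).

5'-GACTTGACTGTCTTGACAGGGTTAGATTCAACCCTAAGCCAATATAATGGTGGAACCGCGCCTCCGGCGCCCACCACG-3'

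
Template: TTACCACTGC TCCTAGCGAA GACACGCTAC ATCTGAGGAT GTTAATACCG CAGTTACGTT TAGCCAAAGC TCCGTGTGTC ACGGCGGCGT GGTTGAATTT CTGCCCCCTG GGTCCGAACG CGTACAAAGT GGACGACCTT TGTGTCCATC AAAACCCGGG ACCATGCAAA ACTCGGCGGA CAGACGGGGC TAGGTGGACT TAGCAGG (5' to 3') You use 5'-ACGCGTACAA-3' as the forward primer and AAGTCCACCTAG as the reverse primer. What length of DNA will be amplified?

84 bp

Scanning the template, ACGCGTACAA occurs at positions 118–127; this primer anneals to the bottom strand there with its 3' end pointing downstream.
The reverse primer's reverse complement is CTAGGTGGACTT, which matches the template at positions 190–201.
Amplicon spans positions 118–201: 84 bp.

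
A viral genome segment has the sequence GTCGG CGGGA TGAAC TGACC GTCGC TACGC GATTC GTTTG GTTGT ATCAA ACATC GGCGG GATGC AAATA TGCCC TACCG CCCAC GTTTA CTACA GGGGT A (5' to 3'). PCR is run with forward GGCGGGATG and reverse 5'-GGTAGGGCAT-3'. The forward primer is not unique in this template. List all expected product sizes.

76 bp, 24 bp

The forward primer GGCGGGATG matches the top strand at positions 4–12, 56–64.
The reverse primer's reverse complement is ATGCCCTACC, matching at positions 70–79.
Each forward site pairs with the reverse site to give a product ending at position 79: sizes 76, 24 bp.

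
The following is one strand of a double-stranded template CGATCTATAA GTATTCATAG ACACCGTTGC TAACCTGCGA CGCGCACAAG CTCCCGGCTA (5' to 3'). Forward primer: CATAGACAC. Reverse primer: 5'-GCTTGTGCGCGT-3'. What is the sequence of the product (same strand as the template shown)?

5'-CATAGACACCGTTGCTAACCTGCGACGCGCACAAGC-3'

Forward primer CATAGACAC is found on the top strand at positions 16–24.
Reverse complement of the reverse primer: ACGCGCACAAGC. This occurs on the top strand at positions 40–51.
The product is the template from position 16 through 51 (36 bp).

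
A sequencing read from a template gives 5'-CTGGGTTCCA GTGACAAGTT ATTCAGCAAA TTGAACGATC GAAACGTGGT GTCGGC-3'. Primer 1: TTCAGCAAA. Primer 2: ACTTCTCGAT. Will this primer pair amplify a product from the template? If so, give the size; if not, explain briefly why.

Primer 2 (ACTTCTCGAT) does not match the top strand, and its reverse complement ATCGAGAAGT does not match either.
With no annealing site for primer 2, no amplification occurs.

No product — primer 2 has no binding site in the template.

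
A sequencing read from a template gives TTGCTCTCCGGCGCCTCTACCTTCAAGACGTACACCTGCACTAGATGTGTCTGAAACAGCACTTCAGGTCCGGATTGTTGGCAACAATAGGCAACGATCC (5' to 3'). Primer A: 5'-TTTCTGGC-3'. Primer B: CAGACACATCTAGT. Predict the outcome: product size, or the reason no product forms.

No product — primer A has no binding site in the template.

Primer A (TTTCTGGC) does not match the top strand, and its reverse complement GCCAGAAA does not match either.
With no annealing site for primer A, no amplification occurs.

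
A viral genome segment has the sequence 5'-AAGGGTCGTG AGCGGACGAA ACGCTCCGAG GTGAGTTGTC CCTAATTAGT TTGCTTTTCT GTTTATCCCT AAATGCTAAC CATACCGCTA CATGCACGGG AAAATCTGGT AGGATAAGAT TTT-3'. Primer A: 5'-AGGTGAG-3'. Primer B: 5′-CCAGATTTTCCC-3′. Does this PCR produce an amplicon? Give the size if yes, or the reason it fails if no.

Yes — an 81 bp product.

Primer A (AGGTGAG) matches the top strand at positions 29–35; it acts as a forward primer.
Primer B's reverse complement is GGGAAAATCTGG, matching the top strand at positions 98–109; it acts as a reverse primer.
The 3' ends face each other across positions 29–109, giving an 81 bp product.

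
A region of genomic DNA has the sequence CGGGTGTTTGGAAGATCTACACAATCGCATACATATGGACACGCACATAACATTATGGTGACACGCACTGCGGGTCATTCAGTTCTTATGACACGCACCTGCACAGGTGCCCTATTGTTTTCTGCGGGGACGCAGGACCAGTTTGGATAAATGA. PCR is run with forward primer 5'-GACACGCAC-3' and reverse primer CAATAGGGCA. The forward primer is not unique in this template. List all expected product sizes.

80 bp, 58 bp, 28 bp

The forward primer GACACGCAC matches the top strand at positions 38–46, 60–68, 90–98.
The reverse primer's reverse complement is TGCCCTATTG, matching at positions 108–117.
Each forward site pairs with the reverse site to give a product ending at position 117: sizes 80, 58, 28 bp.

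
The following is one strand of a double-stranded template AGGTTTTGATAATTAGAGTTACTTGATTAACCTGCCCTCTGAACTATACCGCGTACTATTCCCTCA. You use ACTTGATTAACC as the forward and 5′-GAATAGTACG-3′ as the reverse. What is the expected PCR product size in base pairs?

41 bp

Forward primer ACTTGATTAACC is found on the top strand at positions 21–32.
The reverse primer's reverse complement is CGTACTATTC, which matches the template at positions 52–61.
The product runs from position 21 to position 61, so its length is 61 − 21 + 1 = 41 bp.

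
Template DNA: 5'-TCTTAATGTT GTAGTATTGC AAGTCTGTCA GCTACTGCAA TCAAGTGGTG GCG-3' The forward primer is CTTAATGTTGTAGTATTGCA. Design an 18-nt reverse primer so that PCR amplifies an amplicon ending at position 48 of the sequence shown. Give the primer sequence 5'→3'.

The forward primer binds at positions 2–21; the product's 3' end on the top strand is position 48.
The reverse primer anneals to the top strand over positions 31–48, i.e. to GCTACTGCAATCAAGTGG.
Its sequence written 5'→3' is the reverse complement: CCACTTGATTGCAGTAGC.

5'-CCACTTGATTGCAGTAGC-3'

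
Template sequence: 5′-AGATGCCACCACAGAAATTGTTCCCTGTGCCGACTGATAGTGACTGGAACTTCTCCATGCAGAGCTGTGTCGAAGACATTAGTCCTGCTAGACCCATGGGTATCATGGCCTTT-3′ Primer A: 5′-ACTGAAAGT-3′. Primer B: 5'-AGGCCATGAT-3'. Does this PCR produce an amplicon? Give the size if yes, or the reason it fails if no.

Primer A (ACTGAAAGT) does not match the top strand, and its reverse complement ACTTTCAGT does not match either.
With no annealing site for primer A, no amplification occurs.

No product — primer A has no binding site in the template.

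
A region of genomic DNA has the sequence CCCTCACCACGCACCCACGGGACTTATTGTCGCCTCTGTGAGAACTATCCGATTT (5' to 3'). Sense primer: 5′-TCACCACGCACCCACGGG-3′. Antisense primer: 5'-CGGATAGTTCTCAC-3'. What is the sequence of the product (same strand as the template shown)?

5'-TCACCACGCACCCACGGGACTTATTGTCGCCTCTGTGAGAACTATCCG-3'

Scanning the template, TCACCACGCACCCACGGG occurs at positions 4–21; this primer anneals to the bottom strand there with its 3' end pointing downstream.
The reverse primer's reverse complement is GTGAGAACTATCCG, which matches the template at positions 38–51.
The product is the template from position 4 through 51 (48 bp).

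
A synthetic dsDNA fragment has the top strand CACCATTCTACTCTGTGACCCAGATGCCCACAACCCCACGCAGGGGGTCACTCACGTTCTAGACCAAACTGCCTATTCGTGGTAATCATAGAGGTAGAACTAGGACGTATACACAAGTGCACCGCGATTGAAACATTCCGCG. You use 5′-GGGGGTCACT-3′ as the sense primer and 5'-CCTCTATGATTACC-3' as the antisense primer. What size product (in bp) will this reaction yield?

Scanning the template, GGGGGTCACT occurs at positions 43–52; this primer anneals to the bottom strand there with its 3' end pointing downstream.
Taking the reverse complement of CCTCTATGATTACC gives GGTAATCATAGAGG, found at positions 81–94 on the template; the primer anneals here to the top strand with its 3' end pointing upstream.
Amplicon spans positions 43–94: 52 bp.

52 bp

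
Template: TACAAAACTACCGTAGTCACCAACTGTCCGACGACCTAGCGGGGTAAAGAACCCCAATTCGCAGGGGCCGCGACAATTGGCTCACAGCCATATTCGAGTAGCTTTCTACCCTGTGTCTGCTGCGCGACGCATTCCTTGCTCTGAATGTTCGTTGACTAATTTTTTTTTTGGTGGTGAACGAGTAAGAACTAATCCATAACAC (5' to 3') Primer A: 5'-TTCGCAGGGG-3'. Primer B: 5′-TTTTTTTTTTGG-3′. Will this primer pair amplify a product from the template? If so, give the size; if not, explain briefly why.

Primer A (TTCGCAGGGG) matches the top strand at positions 58–67 (3' end points downstream).
Primer B (TTTTTTTTTTGG) also matches the top strand directly, at positions 160–171 — its reverse complement CCAAAAAAAAAA is not present.
Both primers anneal to the bottom strand with 3' ends pointing the same way, so neither can prime synthesis back toward the other.

No product — both primers anneal to the same strand and extend in the same direction.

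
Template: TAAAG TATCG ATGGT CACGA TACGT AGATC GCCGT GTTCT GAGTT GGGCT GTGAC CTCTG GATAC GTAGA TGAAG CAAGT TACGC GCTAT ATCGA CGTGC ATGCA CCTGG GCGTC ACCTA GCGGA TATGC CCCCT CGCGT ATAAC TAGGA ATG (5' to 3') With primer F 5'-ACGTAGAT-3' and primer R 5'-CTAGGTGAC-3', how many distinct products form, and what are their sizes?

The forward primer ACGTAGAT matches the top strand at positions 22–29, 64–71.
The reverse primer's reverse complement is GTCACCTAG, matching at positions 113–121.
Each forward site pairs with the reverse site to give a product ending at position 121: sizes 100, 58 bp.

Two products: 100 bp, 58 bp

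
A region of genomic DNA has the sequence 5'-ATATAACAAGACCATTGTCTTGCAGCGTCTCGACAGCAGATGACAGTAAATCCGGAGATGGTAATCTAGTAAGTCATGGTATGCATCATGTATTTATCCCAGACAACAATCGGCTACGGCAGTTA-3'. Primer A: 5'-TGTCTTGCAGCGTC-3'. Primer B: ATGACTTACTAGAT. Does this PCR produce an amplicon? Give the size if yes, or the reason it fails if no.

Primer A (TGTCTTGCAGCGTC) matches the top strand at positions 16–29; it acts as a forward primer.
Primer B's reverse complement is ATCTAGTAAGTCAT, matching the top strand at positions 64–77; it acts as a reverse primer.
The 3' ends face each other across positions 16–77, giving a 62 bp product.

Yes — a 62 bp product.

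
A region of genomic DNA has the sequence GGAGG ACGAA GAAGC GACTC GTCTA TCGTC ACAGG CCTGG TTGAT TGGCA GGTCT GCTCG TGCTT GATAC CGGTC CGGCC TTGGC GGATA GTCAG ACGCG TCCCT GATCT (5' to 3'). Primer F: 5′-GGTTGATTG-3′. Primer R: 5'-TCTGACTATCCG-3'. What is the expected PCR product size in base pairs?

Scanning the template, GGTTGATTG occurs at positions 39–47; this primer anneals to the bottom strand there with its 3' end pointing downstream.
Reverse complement of the reverse primer: CGGATAGTCAGA. This occurs on the top strand at positions 85–96.
Amplicon spans positions 39–96: 58 bp.

58 bp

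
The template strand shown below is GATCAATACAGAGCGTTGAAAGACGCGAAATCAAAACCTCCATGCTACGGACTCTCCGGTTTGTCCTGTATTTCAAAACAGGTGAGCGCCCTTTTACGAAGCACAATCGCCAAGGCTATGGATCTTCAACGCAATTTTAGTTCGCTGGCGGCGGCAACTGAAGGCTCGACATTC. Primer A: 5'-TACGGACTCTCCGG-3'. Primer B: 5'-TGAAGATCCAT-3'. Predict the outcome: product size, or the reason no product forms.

Yes — an 83 bp product.

Primer A (TACGGACTCTCCGG) matches the top strand at positions 46–59; it acts as a forward primer.
Primer B's reverse complement is ATGGATCTTCA, matching the top strand at positions 118–128; it acts as a reverse primer.
The 3' ends face each other across positions 46–128, giving an 83 bp product.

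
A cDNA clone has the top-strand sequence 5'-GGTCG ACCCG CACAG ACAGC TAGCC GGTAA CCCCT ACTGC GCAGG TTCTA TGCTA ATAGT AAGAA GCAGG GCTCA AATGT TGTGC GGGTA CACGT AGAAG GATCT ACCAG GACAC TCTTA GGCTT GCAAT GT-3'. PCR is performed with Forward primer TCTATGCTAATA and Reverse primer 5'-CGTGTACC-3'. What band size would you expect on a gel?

Scanning the template, TCTATGCTAATA occurs at positions 47–58; this primer anneals to the bottom strand there with its 3' end pointing downstream.
The reverse primer's reverse complement is GGTACACG, which matches the template at positions 87–94.
Amplicon spans positions 47–94: 48 bp.

48 bp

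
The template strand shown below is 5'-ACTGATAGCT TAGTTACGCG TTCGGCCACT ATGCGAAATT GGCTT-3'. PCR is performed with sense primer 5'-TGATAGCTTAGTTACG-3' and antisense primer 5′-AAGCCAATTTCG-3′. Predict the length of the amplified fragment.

The forward primer matches the template at positions 3–18.
Taking the reverse complement of AAGCCAATTTCG gives CGAAATTGGCTT, found at positions 34–45 on the template; the primer anneals here to the top strand with its 3' end pointing upstream.
Amplicon spans positions 3–45: 43 bp.

43 bp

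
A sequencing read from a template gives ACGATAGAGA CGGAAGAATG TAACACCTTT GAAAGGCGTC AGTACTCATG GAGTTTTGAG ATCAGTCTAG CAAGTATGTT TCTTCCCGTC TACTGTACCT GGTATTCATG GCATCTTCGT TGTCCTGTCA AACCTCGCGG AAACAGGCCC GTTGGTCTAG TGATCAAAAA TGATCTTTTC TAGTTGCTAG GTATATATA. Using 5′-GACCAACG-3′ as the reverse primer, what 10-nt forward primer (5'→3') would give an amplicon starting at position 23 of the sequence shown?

The reverse primer's reverse complement CGTTGGTC matches the template at positions 150–157; the product starts at position 23.
The forward primer is identical to the top strand over positions 23–32: ACACCTTTGA.

5'-ACACCTTTGA-3'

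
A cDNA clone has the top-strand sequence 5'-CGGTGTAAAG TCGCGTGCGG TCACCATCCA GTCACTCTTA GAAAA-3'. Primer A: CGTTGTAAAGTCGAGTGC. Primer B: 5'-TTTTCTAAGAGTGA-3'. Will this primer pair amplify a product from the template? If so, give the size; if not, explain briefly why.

No product — primer A has no binding site in the template.

Primer A (CGTTGTAAAGTCGAGTGC) does not match the top strand, and its reverse complement GCACTCGACTTTACAACG does not match either.
With no annealing site for primer A, no amplification occurs.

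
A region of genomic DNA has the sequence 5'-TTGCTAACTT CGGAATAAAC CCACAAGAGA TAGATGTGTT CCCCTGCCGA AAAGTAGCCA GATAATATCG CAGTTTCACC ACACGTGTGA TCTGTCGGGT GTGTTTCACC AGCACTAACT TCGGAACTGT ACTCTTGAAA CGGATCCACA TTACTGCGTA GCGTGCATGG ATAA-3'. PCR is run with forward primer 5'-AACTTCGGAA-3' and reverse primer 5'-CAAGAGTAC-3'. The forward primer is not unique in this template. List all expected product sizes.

132 bp, 21 bp

The forward primer AACTTCGGAA matches the top strand at positions 6–15, 117–126.
The reverse primer's reverse complement is GTACTCTTG, matching at positions 129–137.
Each forward site pairs with the reverse site to give a product ending at position 137: sizes 132, 21 bp.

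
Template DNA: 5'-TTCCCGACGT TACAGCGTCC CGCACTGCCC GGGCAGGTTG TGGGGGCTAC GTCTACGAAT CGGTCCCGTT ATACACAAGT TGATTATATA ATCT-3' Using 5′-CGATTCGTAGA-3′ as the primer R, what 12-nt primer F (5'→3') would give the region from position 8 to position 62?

The reverse primer's reverse complement TCTACGAATCG matches the template at positions 52–62; the product starts at position 8.
The forward primer is identical to the top strand over positions 8–19: CGTTACAGCGTC.

5'-CGTTACAGCGTC-3'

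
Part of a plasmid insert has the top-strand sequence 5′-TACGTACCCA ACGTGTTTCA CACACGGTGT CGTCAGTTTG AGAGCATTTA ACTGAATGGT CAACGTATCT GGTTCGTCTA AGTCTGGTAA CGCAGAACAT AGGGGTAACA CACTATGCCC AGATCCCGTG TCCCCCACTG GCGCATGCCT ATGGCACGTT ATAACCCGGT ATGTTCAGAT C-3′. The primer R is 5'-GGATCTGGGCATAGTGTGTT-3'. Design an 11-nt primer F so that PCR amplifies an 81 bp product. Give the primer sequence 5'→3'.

The reverse primer's reverse complement AACACACTATGCCCAGATCC matches the template at positions 107–126, so the product ends at position 126.
An 81 bp product then starts at position 126 − 81 + 1 = 46.
The forward primer is identical to the top strand there: ATTTAACTGAA.

5'-ATTTAACTGAA-3'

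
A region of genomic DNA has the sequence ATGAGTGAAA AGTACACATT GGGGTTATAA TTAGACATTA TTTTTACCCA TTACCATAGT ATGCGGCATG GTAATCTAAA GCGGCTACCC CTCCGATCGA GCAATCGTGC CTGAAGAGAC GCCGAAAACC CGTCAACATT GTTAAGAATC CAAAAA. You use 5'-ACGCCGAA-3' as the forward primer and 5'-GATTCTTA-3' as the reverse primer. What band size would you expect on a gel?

Scanning the template, ACGCCGAA occurs at positions 119–126; this primer anneals to the bottom strand there with its 3' end pointing downstream.
Taking the reverse complement of GATTCTTA gives TAAGAATC, found at positions 143–150 on the template; the primer anneals here to the top strand with its 3' end pointing upstream.
Product length = (reverse-primer end) − (forward-primer start) + 1 = 150 − 119 + 1 = 32 bp.

32 bp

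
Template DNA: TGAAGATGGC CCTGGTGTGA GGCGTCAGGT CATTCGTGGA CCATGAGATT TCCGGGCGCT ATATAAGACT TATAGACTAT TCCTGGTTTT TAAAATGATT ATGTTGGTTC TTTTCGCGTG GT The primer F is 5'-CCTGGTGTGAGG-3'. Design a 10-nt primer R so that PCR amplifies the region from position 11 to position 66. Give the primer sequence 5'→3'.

5'-TTATATAGCG-3'

The product's 3' end on the top strand is position 66.
The reverse primer anneals to the top strand over positions 57–66, i.e. to CGCTATATAA.
Its sequence written 5'→3' is the reverse complement: TTATATAGCG.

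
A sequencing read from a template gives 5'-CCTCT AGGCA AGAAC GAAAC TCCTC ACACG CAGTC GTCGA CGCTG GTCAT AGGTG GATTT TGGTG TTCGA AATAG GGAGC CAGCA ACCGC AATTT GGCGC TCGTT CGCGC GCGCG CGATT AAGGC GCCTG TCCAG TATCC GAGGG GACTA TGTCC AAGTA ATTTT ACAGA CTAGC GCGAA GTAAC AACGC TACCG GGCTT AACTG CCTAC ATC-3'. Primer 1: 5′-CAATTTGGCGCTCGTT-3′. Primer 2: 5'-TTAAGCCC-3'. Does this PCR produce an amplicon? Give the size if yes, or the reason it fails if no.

Primer 1 (CAATTTGGCGCTCGTT) matches the top strand at positions 90–105; it acts as a forward primer.
Primer 2's reverse complement is GGGCTTAA, matching the top strand at positions 195–202; it acts as a reverse primer.
The 3' ends face each other across positions 90–202, giving a 113 bp product.

Yes — a 113 bp product.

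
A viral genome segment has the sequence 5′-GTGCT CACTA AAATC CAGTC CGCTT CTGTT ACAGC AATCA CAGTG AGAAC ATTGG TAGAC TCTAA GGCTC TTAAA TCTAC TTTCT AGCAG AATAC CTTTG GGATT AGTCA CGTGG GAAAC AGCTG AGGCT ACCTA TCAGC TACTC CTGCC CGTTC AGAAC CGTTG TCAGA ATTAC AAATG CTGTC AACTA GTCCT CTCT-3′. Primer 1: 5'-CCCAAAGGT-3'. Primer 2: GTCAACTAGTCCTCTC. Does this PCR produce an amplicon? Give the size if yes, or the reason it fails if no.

No product — the primers' 3' ends point away from each other.

Primer 1 (CCCAAAGGT) has reverse complement ACCTTTGGG, which matches the top strand at positions 94–102; primer 1 anneals to the top strand there with its 3' end pointing upstream toward position 94.
Primer 2 (GTCAACTAGTCCTCTC) matches the top strand directly at positions 183–198; it anneals to the bottom strand with its 3' end pointing downstream toward position 198.
The 3' ends diverge (primer 1 extends toward position 1, primer 2 toward position 199), so the primers never converge on a shared product.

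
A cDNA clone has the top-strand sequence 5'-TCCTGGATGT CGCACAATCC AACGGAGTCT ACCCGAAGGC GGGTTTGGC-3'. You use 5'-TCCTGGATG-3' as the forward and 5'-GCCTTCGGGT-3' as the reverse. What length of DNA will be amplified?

Forward primer TCCTGGATG is found on the top strand at positions 1–9.
The reverse primer's reverse complement is ACCCGAAGGC, which matches the template at positions 31–40.
The product runs from position 1 to position 40, so its length is 40 − 1 + 1 = 40 bp.

40 bp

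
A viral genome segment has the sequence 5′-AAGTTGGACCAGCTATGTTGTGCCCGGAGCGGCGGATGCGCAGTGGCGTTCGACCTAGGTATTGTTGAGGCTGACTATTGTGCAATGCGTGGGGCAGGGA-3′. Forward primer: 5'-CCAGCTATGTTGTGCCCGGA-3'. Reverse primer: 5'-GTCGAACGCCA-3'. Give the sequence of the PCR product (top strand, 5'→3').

5'-CCAGCTATGTTGTGCCCGGAGCGGCGGATGCGCAGTGGCGTTCGAC-3'

Scanning the template, CCAGCTATGTTGTGCCCGGA occurs at positions 9–28; this primer anneals to the bottom strand there with its 3' end pointing downstream.
The reverse primer's reverse complement is TGGCGTTCGAC, which matches the template at positions 44–54.
The product is the template from position 9 through 54 (46 bp).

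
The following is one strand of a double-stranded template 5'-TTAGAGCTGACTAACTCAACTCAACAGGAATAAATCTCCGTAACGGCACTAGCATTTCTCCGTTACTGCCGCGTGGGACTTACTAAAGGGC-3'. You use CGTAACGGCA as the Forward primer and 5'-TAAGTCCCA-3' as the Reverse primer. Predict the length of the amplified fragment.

44 bp

Scanning the template, CGTAACGGCA occurs at positions 39–48; this primer anneals to the bottom strand there with its 3' end pointing downstream.
Taking the reverse complement of TAAGTCCCA gives TGGGACTTA, found at positions 74–82 on the template; the primer anneals here to the top strand with its 3' end pointing upstream.
Amplicon spans positions 39–82: 44 bp.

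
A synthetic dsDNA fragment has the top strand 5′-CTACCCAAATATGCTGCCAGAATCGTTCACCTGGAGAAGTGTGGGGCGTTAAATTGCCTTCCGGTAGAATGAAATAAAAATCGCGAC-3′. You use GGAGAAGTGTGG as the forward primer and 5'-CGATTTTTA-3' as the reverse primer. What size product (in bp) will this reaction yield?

51 bp

Scanning the template, GGAGAAGTGTGG occurs at positions 33–44; this primer anneals to the bottom strand there with its 3' end pointing downstream.
The reverse primer's reverse complement is TAAAAATCG, which matches the template at positions 75–83.
Amplicon spans positions 33–83: 51 bp.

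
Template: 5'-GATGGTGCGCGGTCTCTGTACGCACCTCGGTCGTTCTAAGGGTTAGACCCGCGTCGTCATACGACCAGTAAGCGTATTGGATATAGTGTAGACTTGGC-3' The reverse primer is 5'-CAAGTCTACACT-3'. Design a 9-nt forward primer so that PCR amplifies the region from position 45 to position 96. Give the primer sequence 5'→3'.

The reverse primer's reverse complement AGTGTAGACTTG matches the template at positions 85–96; the product starts at position 45.
The forward primer is identical to the top strand over positions 45–53: AGACCCGCG.

5'-AGACCCGCG-3'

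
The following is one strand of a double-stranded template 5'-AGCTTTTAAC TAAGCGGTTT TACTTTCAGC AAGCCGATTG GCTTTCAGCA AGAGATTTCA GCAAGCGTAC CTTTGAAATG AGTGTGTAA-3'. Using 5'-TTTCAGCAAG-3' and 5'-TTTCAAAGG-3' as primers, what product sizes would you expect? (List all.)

55 bp, 36 bp, 23 bp

The forward primer TTTCAGCAAG matches the top strand at positions 24–33, 43–52, 56–65.
The reverse primer's reverse complement is CCTTTGAAA, matching at positions 70–78.
Each forward site pairs with the reverse site to give a product ending at position 78: sizes 55, 36, 23 bp.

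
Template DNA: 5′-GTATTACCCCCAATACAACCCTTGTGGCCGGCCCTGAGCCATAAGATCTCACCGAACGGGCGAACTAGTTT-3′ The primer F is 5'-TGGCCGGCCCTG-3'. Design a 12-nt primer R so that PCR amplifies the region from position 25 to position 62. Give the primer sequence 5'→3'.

5'-CGCCCGTTCGGT-3'

The product's 3' end on the top strand is position 62.
The reverse primer anneals to the top strand over positions 51–62, i.e. to ACCGAACGGGCG.
Its sequence written 5'→3' is the reverse complement: CGCCCGTTCGGT.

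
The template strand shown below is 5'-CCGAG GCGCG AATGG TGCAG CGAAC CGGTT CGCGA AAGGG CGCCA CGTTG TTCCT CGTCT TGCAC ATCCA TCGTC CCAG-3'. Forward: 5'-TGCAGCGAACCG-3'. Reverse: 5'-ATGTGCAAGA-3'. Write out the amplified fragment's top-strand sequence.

5'-TGCAGCGAACCGGTTCGCGAAAGGGCGCCACGTTGTTCCTCGTCTTGCACAT-3'

The forward primer matches the template at positions 16–27.
Reverse complement of the reverse primer: TCTTGCACAT. This occurs on the top strand at positions 58–67.
The product is the template from position 16 through 67 (52 bp).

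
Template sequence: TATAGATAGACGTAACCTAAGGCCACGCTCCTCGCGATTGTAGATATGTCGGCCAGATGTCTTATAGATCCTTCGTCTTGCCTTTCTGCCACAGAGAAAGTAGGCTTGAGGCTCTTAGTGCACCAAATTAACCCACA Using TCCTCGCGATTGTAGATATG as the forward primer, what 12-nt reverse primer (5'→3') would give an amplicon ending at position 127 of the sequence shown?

5'-TTTGGTGCACTA-3'

The forward primer binds at positions 29–48; the product's 3' end on the top strand is position 127.
The reverse primer anneals to the top strand over positions 116–127, i.e. to TAGTGCACCAAA.
Its sequence written 5'→3' is the reverse complement: TTTGGTGCACTA.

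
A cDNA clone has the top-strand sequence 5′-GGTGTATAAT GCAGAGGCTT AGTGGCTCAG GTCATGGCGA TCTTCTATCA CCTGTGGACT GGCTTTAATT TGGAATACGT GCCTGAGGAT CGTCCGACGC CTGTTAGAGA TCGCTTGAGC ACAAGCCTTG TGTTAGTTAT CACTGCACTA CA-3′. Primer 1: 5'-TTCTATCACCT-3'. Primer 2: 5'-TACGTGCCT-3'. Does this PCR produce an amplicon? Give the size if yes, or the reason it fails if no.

Primer 1 (TTCTATCACCT) matches the top strand at positions 43–53 (3' end points downstream).
Primer 2 (TACGTGCCT) also matches the top strand directly, at positions 76–84 — its reverse complement AGGCACGTA is not present.
Both primers anneal to the bottom strand with 3' ends pointing the same way, so neither can prime synthesis back toward the other.

No product — both primers anneal to the same strand and extend in the same direction.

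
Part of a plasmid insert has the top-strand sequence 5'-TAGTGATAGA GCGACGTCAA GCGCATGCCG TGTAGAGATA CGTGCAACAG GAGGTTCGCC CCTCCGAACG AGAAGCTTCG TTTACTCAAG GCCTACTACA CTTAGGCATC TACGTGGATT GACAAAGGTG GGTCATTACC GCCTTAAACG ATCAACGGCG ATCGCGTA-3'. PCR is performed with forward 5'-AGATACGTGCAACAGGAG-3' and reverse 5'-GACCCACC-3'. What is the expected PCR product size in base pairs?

99 bp

Forward primer AGATACGTGCAACAGGAG is found on the top strand at positions 36–53.
Taking the reverse complement of GACCCACC gives GGTGGGTC, found at positions 127–134 on the template; the primer anneals here to the top strand with its 3' end pointing upstream.
Amplicon spans positions 36–134: 99 bp.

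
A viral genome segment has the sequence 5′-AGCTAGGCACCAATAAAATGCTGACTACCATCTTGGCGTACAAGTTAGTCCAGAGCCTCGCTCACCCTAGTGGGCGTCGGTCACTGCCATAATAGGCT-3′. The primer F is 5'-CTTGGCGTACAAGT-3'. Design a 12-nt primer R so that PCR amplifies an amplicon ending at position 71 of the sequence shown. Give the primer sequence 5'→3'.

The forward primer binds at positions 32–45; the product's 3' end on the top strand is position 71.
The reverse primer anneals to the top strand over positions 60–71, i.e. to GCTCACCCTAGT.
Its sequence written 5'→3' is the reverse complement: ACTAGGGTGAGC.

5'-ACTAGGGTGAGC-3'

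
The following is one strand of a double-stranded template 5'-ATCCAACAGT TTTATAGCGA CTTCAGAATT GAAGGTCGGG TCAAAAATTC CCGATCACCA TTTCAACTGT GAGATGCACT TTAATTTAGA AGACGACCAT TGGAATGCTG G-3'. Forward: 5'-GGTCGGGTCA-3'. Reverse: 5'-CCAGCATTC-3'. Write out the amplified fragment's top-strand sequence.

Forward primer GGTCGGGTCA is found on the top strand at positions 34–43.
Taking the reverse complement of CCAGCATTC gives GAATGCTGG, found at positions 103–111 on the template; the primer anneals here to the top strand with its 3' end pointing upstream.
The product is the template from position 34 through 111 (78 bp).

5'-GGTCGGGTCAAAAATTCCCGATCACCATTTCAACTGTGAGATGCACTTTAATTTAGAAGACGACCATTGGAATGCTGG-3'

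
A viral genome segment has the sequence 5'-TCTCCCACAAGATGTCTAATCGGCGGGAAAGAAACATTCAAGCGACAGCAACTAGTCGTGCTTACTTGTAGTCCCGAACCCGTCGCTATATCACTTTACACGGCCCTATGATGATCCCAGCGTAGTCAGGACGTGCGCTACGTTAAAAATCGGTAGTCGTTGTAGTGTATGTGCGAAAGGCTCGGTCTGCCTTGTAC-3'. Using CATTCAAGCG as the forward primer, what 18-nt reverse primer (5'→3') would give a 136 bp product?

5'-ATACACTACAACGACTAC-3'

The forward primer binds at positions 35–44, so a 136 bp product ends at position 35 + 136 − 1 = 170.
The reverse primer anneals to the top strand over positions 153–170, i.e. to GTAGTCGTTGTAGTGTAT.
Its sequence written 5'→3' is the reverse complement: ATACACTACAACGACTAC.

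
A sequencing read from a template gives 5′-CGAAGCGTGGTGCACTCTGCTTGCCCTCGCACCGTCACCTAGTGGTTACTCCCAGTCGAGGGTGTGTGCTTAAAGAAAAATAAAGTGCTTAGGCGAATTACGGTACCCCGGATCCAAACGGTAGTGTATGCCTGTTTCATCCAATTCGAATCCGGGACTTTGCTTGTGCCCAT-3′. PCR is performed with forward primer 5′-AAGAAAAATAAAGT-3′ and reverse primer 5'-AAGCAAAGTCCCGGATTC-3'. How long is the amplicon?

The forward primer matches the template at positions 73–86.
Taking the reverse complement of AAGCAAAGTCCCGGATTC gives GAATCCGGGACTTTGCTT, found at positions 148–165 on the template; the primer anneals here to the top strand with its 3' end pointing upstream.
The product runs from position 73 to position 165, so its length is 165 − 73 + 1 = 93 bp.

93 bp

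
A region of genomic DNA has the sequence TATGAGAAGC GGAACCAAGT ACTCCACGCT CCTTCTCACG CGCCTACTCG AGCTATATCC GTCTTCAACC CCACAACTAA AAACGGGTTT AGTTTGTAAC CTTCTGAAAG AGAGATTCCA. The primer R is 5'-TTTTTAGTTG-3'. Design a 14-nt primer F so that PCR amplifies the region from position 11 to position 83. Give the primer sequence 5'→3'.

5'-GGAACCAAGTACTC-3'

The reverse primer's reverse complement CAACTAAAAA matches the template at positions 74–83; the product starts at position 11.
The forward primer is identical to the top strand over positions 11–24: GGAACCAAGTACTC.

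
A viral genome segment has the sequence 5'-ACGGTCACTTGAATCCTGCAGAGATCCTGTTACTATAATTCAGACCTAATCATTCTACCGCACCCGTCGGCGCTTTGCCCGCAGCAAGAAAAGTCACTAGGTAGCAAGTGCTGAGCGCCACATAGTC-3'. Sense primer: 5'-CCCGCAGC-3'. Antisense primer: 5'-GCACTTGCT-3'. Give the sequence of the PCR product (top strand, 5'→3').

Scanning the template, CCCGCAGC occurs at positions 78–85; this primer anneals to the bottom strand there with its 3' end pointing downstream.
Reverse complement of the reverse primer: AGCAAGTGC. This occurs on the top strand at positions 103–111.
The product is the template from position 78 through 111 (34 bp).

5'-CCCGCAGCAAGAAAAGTCACTAGGTAGCAAGTGC-3'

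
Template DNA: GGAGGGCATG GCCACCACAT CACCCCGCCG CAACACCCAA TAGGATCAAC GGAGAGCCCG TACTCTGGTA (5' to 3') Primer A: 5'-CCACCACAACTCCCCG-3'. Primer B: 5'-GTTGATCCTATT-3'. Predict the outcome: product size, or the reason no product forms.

No product — primer A has no binding site in the template.

Primer A (CCACCACAACTCCCCG) does not match the top strand, and its reverse complement CGGGGAGTTGTGGTGG does not match either.
With no annealing site for primer A, no amplification occurs.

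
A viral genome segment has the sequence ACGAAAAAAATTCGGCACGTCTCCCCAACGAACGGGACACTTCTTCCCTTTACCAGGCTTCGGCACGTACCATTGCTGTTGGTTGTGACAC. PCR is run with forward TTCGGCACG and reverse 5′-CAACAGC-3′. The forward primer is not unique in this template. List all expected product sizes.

The forward primer TTCGGCACG matches the top strand at positions 11–19, 59–67.
The reverse primer's reverse complement is GCTGTTG, matching at positions 75–81.
Each forward site pairs with the reverse site to give a product ending at position 81: sizes 71, 23 bp.

71 bp, 23 bp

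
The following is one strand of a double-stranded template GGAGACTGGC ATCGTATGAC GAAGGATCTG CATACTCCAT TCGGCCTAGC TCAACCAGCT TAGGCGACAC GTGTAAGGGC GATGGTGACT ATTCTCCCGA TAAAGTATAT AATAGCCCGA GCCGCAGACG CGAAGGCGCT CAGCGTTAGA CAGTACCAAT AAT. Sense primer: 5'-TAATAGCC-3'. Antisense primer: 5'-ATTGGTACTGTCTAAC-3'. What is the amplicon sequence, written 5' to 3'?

The forward primer matches the template at positions 110–117.
The reverse primer's reverse complement is GTTAGACAGTACCAAT, which matches the template at positions 145–160.
The product is the template from position 110 through 160 (51 bp).

5'-TAATAGCCCGAGCCGCAGACGCGAAGGCGCTCAGCGTTAGACAGTACCAAT-3'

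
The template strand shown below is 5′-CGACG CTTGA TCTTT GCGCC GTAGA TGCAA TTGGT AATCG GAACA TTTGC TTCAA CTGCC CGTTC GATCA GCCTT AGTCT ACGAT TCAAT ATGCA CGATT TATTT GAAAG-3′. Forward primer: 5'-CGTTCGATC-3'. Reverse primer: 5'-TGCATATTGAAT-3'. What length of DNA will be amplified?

Forward primer CGTTCGATC is found on the top strand at positions 61–69.
Taking the reverse complement of TGCATATTGAAT gives ATTCAATATGCA, found at positions 84–95 on the template; the primer anneals here to the top strand with its 3' end pointing upstream.
Product length = (reverse-primer end) − (forward-primer start) + 1 = 95 − 61 + 1 = 35 bp.

35 bp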